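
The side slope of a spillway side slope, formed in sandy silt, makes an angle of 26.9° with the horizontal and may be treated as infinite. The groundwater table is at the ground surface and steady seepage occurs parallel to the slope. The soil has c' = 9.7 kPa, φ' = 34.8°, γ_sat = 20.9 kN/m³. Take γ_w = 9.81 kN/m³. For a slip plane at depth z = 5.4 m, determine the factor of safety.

FS = 0.94

With seepage parallel to the slope and the water table at the surface, the effective normal stress on the slip plane uses the buoyant unit weight γ' = γ_sat − γ_w while the driving shear stress uses γ_sat:
FS = [c' + γ' z cos²β tanφ'] / [γ_sat z sinβ cosβ]
γ' = 20.9 − 9.81 = 11.09 kN/m³
Numerator = 9.7 + 11.09·5.4·cos²26.9°·tan34.8° = 9.7 + 11.09·5.4·0.7953·0.6950 = 42.802 kPa
Denominator = 20.9·5.4·sin26.9°·cos26.9° = 20.9·5.4·0.4524·0.8918 = 45.537 kPa
FS = 42.802 / 45.537 = 0.940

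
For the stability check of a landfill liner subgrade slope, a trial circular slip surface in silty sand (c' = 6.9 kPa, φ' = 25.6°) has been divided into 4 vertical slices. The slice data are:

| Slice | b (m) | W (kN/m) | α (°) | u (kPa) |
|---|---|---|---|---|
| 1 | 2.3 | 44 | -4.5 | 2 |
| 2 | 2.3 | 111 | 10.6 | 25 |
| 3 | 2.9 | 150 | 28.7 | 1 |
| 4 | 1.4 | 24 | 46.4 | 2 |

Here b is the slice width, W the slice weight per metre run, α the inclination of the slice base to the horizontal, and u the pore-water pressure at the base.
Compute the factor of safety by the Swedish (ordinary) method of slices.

FS = 1.69

Ordinary method of slices: FS = Σ[c'·Δl_i + (W_i cosα_i − u_i·Δl_i)·tanφ'] / Σ W_i sinα_i, with Δl_i = b_i / cosα_i.
Slice 1: Δl = 2.3/cos(-4.5°) = 2.307 m; N'_1 = 44·cos(-4.5°) − 2·2.307 = 39.3; c'Δl = 15.92; W sinα = -3.5
Slice 2: Δl = 2.3/cos10.6° = 2.340 m; N'_2 = 111·cos10.6° − 25·2.340 = 50.6; c'Δl = 16.15; W sinα = 20.4
Slice 3: Δl = 2.9/cos28.7° = 3.306 m; N'_3 = 150·cos28.7° − 1·3.306 = 128.3; c'Δl = 22.81; W sinα = 72.0
Slice 4: Δl = 1.4/cos46.4° = 2.030 m; N'_4 = 24·cos46.4° − 2·2.030 = 12.5; c'Δl = 14.01; W sinα = 17.4
Σc'Δl = 68.9 kN/m; ΣN' = 230.6 kN/m; ΣW sinα = 106.4 kN/m
Resisting = 68.9 + 230.6·tan25.6° = 68.9 + 110.5 = 179.4 kN/m
FS = 179.4 / 106.4 = 1.686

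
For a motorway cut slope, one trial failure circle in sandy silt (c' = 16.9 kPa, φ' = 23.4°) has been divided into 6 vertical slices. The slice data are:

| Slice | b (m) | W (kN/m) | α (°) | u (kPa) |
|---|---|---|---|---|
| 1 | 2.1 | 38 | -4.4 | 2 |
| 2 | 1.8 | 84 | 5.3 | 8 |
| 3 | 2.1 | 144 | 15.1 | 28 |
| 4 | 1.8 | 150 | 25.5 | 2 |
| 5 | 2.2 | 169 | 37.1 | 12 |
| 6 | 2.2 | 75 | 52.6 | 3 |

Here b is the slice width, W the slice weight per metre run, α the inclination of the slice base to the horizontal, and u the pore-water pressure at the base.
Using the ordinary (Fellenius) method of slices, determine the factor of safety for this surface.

FS = 1.63

Ordinary method of slices: FS = Σ[c'·Δl_i + (W_i cosα_i − u_i·Δl_i)·tanφ'] / Σ W_i sinα_i, with Δl_i = b_i / cosα_i.
Slice 1: Δl = 2.1/cos(-4.4°) = 2.106 m; N'_1 = 38·cos(-4.4°) − 2·2.106 = 33.7; c'Δl = 35.59; W sinα = -2.9
Slice 2: Δl = 1.8/cos5.3° = 1.808 m; N'_2 = 84·cos5.3° − 8·1.808 = 69.2; c'Δl = 30.55; W sinα = 7.8
Slice 3: Δl = 2.1/cos15.1° = 2.175 m; N'_3 = 144·cos15.1° − 28·2.175 = 78.1; c'Δl = 36.76; W sinα = 37.5
Slice 4: Δl = 1.8/cos25.5° = 1.994 m; N'_4 = 150·cos25.5° − 2·1.994 = 131.4; c'Δl = 33.70; W sinα = 64.6
Slice 5: Δl = 2.2/cos37.1° = 2.758 m; N'_5 = 169·cos37.1° − 12·2.758 = 101.7; c'Δl = 46.62; W sinα = 101.9
Slice 6: Δl = 2.2/cos52.6° = 3.622 m; N'_6 = 75·cos52.6° − 3·3.622 = 34.7; c'Δl = 61.21; W sinα = 59.6
Σc'Δl = 244.4 kN/m; ΣN' = 448.8 kN/m; ΣW sinα = 268.5 kN/m
Resisting = 244.4 + 448.8·tan23.4° = 244.4 + 194.2 = 438.6 kN/m
FS = 438.6 / 268.5 = 1.634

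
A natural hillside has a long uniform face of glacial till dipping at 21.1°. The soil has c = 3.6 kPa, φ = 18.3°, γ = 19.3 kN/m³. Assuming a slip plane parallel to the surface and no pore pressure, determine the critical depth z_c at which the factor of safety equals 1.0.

z_c = 3.89 m

Setting FS = 1.00 in FS = [c + γz cos²β tanφ] / [γz sinβ cosβ] and solving for z:
z = c / [γ cosβ (FS·sinβ − cosβ·tanφ)]
  = 3.6 / [19.3·cos21.1°·(1.00·sin21.1° − cos21.1°·tan18.3°)]
  = 3.6 / [19.3·0.9330·(1.00·0.3600 − 0.9330·0.3307)]
  = 3.6 / 0.9264 = 3.886 m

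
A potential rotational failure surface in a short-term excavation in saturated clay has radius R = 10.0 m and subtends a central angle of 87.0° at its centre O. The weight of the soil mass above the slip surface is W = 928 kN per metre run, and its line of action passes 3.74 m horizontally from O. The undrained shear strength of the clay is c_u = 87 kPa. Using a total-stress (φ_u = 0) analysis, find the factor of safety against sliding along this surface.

Taking moments about the centre O, the resisting moment is provided by the undrained shear strength acting along the arc:
Arc length L_a = R·θ = 10.0·(87.0°·π/180) = 10.0·1.5184 = 15.18 m
M_R = c_u·L_a·R = 87·15.18·10.0 = 13210.4 kN·m/m
M_D = W·d = 928·3.74 = 3470.7 kN·m/m
FS = M_R / M_D = 13210.4 / 3470.7 = 3.806

FS = 3.81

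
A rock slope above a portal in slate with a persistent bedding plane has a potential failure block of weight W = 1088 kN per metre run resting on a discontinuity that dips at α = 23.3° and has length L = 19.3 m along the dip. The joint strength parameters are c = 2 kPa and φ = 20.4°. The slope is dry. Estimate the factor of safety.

Resolving the block weight along and normal to the plane and applying the Mohr–Coulomb strength on the joint:
N' = W cosα = 1088·cos23.3° = 999.3 kN/m
Driving force T = W sinα = 1088·sin23.3° = 430.4 kN/m
Resisting force R = c·L + N'·tanφ = 2·19.3 + 999.3·tan20.4° = 38.6 + 371.6 = 410.2 kN/m
FS = R / T = 410.2 / 430.4 = 0.953

FS = 0.95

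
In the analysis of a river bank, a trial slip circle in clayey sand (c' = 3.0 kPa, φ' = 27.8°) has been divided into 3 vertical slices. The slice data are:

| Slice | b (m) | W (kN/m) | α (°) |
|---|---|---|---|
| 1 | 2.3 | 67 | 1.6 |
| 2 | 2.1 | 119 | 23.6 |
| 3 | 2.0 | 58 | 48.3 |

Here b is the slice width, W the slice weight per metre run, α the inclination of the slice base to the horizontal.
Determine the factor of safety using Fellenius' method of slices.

Ordinary method of slices: FS = Σ[c'·Δl_i + (W_i cosα_i)·tanφ'] / Σ W_i sinα_i, with Δl_i = b_i / cosα_i.
Slice 1: Δl = 2.3/cos1.6° = 2.301 m; N'_1 = 67·cos1.6° = 67.0; c'Δl = 6.90; W sinα = 1.9
Slice 2: Δl = 2.1/cos23.6° = 2.292 m; N'_2 = 119·cos23.6° = 109.0; c'Δl = 6.88; W sinα = 47.6
Slice 3: Δl = 2.0/cos48.3° = 3.006 m; N'_3 = 58·cos48.3° = 38.6; c'Δl = 9.02; W sinα = 43.3
Σc'Δl = 22.8 kN/m; ΣN' = 214.6 kN/m; ΣW sinα = 92.8 kN/m
Resisting = 22.8 + 214.6·tan27.8° = 22.8 + 113.1 = 135.9 kN/m
FS = 135.9 / 92.8 = 1.465

FS = 1.46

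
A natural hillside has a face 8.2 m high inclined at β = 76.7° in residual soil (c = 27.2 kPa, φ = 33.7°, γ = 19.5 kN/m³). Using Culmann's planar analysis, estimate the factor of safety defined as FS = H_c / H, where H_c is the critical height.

H_c = (4c/γ) · sinβ cosφ / [1 − cos(β − φ)]
    = (4·27.2/19.5) · sin76.7°·cos33.7° / [1 − cos43.0°]
    = 5.579 · 0.8096 / 0.2686 = 16.82 m
FS = H_c / H = 16.82 / 8.2 = 2.051

FS = 2.05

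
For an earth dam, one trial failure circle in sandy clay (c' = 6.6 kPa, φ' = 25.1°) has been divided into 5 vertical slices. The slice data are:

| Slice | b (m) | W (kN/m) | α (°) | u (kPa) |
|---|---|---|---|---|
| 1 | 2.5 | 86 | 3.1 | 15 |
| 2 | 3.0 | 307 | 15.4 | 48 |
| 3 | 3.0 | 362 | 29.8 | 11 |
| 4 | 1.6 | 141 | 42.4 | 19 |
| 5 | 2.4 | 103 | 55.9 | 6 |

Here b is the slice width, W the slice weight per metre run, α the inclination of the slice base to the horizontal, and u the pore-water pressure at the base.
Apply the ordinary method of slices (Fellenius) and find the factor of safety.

FS = 0.82

Ordinary method of slices: FS = Σ[c'·Δl_i + (W_i cosα_i − u_i·Δl_i)·tanφ'] / Σ W_i sinα_i, with Δl_i = b_i / cosα_i.
Slice 1: Δl = 2.5/cos3.1° = 2.504 m; N'_1 = 86·cos3.1° − 15·2.504 = 48.3; c'Δl = 16.52; W sinα = 4.7
Slice 2: Δl = 3.0/cos15.4° = 3.112 m; N'_2 = 307·cos15.4° − 48·3.112 = 146.6; c'Δl = 20.54; W sinα = 81.5
Slice 3: Δl = 3.0/cos29.8° = 3.457 m; N'_3 = 362·cos29.8° − 11·3.457 = 276.1; c'Δl = 22.82; W sinα = 179.9
Slice 4: Δl = 1.6/cos42.4° = 2.167 m; N'_4 = 141·cos42.4° − 19·2.167 = 63.0; c'Δl = 14.30; W sinα = 95.1
Slice 5: Δl = 2.4/cos55.9° = 4.281 m; N'_5 = 103·cos55.9° − 6·4.281 = 32.1; c'Δl = 28.25; W sinα = 85.3
Σc'Δl = 102.4 kN/m; ΣN' = 566.1 kN/m; ΣW sinα = 446.4 kN/m
Resisting = 102.4 + 566.1·tan25.1° = 102.4 + 265.2 = 367.6 kN/m
FS = 367.6 / 446.4 = 0.823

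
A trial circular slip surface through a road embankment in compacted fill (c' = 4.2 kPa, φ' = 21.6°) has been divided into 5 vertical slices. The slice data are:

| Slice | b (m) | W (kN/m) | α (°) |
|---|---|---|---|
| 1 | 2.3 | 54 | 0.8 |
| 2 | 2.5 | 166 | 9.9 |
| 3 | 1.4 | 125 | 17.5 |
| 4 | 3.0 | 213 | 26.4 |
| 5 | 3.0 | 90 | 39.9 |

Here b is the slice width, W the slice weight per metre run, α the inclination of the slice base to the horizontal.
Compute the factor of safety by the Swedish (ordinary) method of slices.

Ordinary method of slices: FS = Σ[c'·Δl_i + (W_i cosα_i)·tanφ'] / Σ W_i sinα_i, with Δl_i = b_i / cosα_i.
Slice 1: Δl = 2.3/cos0.8° = 2.300 m; N'_1 = 54·cos0.8° = 54.0; c'Δl = 9.66; W sinα = 0.8
Slice 2: Δl = 2.5/cos9.9° = 2.538 m; N'_2 = 166·cos9.9° = 163.5; c'Δl = 10.66; W sinα = 28.5
Slice 3: Δl = 1.4/cos17.5° = 1.468 m; N'_3 = 125·cos17.5° = 119.2; c'Δl = 6.17; W sinα = 37.6
Slice 4: Δl = 3.0/cos26.4° = 3.349 m; N'_4 = 213·cos26.4° = 190.8; c'Δl = 14.07; W sinα = 94.7
Slice 5: Δl = 3.0/cos39.9° = 3.911 m; N'_5 = 90·cos39.9° = 69.0; c'Δl = 16.42; W sinα = 57.7
Σc'Δl = 57.0 kN/m; ΣN' = 596.6 kN/m; ΣW sinα = 219.3 kN/m
Resisting = 57.0 + 596.6·tan21.6° = 57.0 + 236.2 = 293.2 kN/m
FS = 293.2 / 219.3 = 1.337

FS = 1.34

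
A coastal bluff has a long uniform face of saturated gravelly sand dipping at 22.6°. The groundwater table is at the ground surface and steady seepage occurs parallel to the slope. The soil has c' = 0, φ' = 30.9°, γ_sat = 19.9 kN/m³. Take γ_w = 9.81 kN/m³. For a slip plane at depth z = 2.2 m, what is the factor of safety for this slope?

With seepage parallel to the slope and the water table at the surface, the effective normal stress on the slip plane uses the buoyant unit weight γ' = γ_sat − γ_w while the driving shear stress uses γ_sat:
FS = [c' + γ' z cos²β tanφ'] / [γ_sat z sinβ cosβ]
(For c' = 0 this reduces to FS = (γ'/γ_sat)·tanφ'/tanβ.)
γ' = 19.9 − 9.81 = 10.09 kN/m³
Numerator = 0.0 + 10.09·2.2·cos²22.6°·tan30.9° = 0.0 + 10.09·2.2·0.8523·0.5985 = 11.323 kPa
Denominator = 19.9·2.2·sin22.6°·cos22.6° = 19.9·2.2·0.3843·0.9232 = 15.533 kPa
FS = 11.323 / 15.533 = 0.729

FS = 0.73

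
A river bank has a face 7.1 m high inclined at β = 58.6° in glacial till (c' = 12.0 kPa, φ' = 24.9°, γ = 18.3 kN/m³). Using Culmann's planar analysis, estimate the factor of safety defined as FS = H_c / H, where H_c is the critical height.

FS = 1.70

H_c = (4c'/γ) · sinβ cosφ' / [1 − cos(β − φ')]
    = (4·12.0/18.3) · sin58.6°·cos24.9° / [1 − cos33.7°]
    = 2.623 · 0.7742 / 0.1680 = 12.08 m
FS = H_c / H = 12.08 / 7.1 = 1.702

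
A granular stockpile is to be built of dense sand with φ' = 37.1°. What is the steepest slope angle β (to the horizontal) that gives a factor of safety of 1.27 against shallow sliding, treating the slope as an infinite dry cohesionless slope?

For an infinite dry cohesionless slope FS = tanφ'/tanβ, so tanβ = tanφ' / FS.
tanβ = tan37.1° / 1.27 = 0.7563 / 1.27 = 0.5955
β = arctan(0.5955) = 30.77°

β = 30.8°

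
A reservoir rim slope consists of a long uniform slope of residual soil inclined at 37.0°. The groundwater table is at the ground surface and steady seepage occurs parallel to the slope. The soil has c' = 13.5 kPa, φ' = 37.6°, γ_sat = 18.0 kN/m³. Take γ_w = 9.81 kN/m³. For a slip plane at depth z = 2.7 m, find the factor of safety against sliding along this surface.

With seepage parallel to the slope and the water table at the surface, the effective normal stress on the slip plane uses the buoyant unit weight γ' = γ_sat − γ_w while the driving shear stress uses γ_sat:
FS = [c' + γ' z cos²β tanφ'] / [γ_sat z sinβ cosβ]
γ' = 18.0 − 9.81 = 8.19 kN/m³
Numerator = 13.5 + 8.19·2.7·cos²37.0°·tan37.6° = 13.5 + 8.19·2.7·0.6378·0.7701 = 24.362 kPa
Denominator = 18.0·2.7·sin37.0°·cos37.0° = 18.0·2.7·0.6018·0.7986 = 23.359 kPa
FS = 24.362 / 23.359 = 1.043

FS = 1.04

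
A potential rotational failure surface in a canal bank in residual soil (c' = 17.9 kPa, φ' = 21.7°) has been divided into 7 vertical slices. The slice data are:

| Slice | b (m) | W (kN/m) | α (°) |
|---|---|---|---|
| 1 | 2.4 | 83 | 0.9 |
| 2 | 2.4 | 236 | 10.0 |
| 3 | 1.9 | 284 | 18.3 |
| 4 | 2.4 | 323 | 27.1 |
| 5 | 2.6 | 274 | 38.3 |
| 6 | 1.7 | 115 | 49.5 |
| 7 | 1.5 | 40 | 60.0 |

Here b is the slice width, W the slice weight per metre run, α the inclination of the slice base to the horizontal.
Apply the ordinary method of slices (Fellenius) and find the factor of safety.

FS = 1.40

Ordinary method of slices: FS = Σ[c'·Δl_i + (W_i cosα_i)·tanφ'] / Σ W_i sinα_i, with Δl_i = b_i / cosα_i.
Slice 1: Δl = 2.4/cos0.9° = 2.400 m; N'_1 = 83·cos0.9° = 83.0; c'Δl = 42.97; W sinα = 1.3
Slice 2: Δl = 2.4/cos10.0° = 2.437 m; N'_2 = 236·cos10.0° = 232.4; c'Δl = 43.62; W sinα = 41.0
Slice 3: Δl = 1.9/cos18.3° = 2.001 m; N'_3 = 284·cos18.3° = 269.6; c'Δl = 35.82; W sinα = 89.2
Slice 4: Δl = 2.4/cos27.1° = 2.696 m; N'_4 = 323·cos27.1° = 287.5; c'Δl = 48.26; W sinα = 147.1
Slice 5: Δl = 2.6/cos38.3° = 3.313 m; N'_5 = 274·cos38.3° = 215.0; c'Δl = 59.30; W sinα = 169.8
Slice 6: Δl = 1.7/cos49.5° = 2.618 m; N'_6 = 115·cos49.5° = 74.7; c'Δl = 46.86; W sinα = 87.4
Slice 7: Δl = 1.5/cos60.0° = 3.000 m; N'_7 = 40·cos60.0° = 20.0; c'Δl = 53.70; W sinα = 34.6
Σc'Δl = 330.5 kN/m; ΣN' = 1182.3 kN/m; ΣW sinα = 570.5 kN/m
Resisting = 330.5 + 1182.3·tan21.7° = 330.5 + 470.5 = 801.0 kN/m
FS = 801.0 / 570.5 = 1.404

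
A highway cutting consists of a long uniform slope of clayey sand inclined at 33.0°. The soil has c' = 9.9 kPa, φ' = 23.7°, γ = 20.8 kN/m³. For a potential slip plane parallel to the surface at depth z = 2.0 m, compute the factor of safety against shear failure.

FS = 1.20

For an infinite slope with a slip plane parallel to the surface (no pore pressure): FS = [c' + γz cos²β tanφ'] / [γz sinβ cosβ].
γz = 20.8·2.0 = 41.60 kN/m²
Numerator = 9.9 + 41.60·cos²33.0°·tan23.7° = 9.9 + 41.60·0.7034·0.4390 = 22.744 kPa
Denominator = 41.60·sin33.0°·cos33.0° = 41.60·0.5446·0.8387 = 19.002 kPa
FS = 22.744 / 19.002 = 1.197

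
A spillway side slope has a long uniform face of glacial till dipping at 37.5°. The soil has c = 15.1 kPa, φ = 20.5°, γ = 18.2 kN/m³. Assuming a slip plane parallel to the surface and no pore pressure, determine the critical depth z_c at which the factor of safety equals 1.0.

z_c = 3.35 m

Setting FS = 1.00 in FS = [c + γz cos²β tanφ] / [γz sinβ cosβ] and solving for z:
z = c / [γ cosβ (FS·sinβ − cosβ·tanφ)]
  = 15.1 / [18.2·cos37.5°·(1.00·sin37.5° − cos37.5°·tan20.5°)]
  = 15.1 / [18.2·0.7934·(1.00·0.6088 − 0.7934·0.3739)]
  = 15.1 / 4.5070 = 3.350 m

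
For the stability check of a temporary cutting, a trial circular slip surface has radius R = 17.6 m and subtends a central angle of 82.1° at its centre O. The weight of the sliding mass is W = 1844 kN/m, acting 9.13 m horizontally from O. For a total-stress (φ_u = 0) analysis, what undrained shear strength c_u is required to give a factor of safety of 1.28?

FS = c_u·L_a·R / (W·d), so c_u = FS·W·d / (L_a·R).
Arc length L_a = R·θ = 17.6·(82.1°·π/180) = 17.6·1.4329 = 25.22 m
c_u = 1.28·1844·9.13 / (25.22·17.6) = 21549.7 / 443.86 = 48.55 kPa

c_u = 48.6 kPa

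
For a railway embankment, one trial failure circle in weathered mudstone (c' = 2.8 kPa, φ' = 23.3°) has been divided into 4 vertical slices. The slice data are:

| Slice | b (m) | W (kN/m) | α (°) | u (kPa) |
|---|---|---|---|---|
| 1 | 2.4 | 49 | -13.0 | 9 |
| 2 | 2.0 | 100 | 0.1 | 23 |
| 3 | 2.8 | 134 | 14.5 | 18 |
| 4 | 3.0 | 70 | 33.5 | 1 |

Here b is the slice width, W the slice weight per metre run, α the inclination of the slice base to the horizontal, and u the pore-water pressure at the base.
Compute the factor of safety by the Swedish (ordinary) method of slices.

FS = 1.99

Ordinary method of slices: FS = Σ[c'·Δl_i + (W_i cosα_i − u_i·Δl_i)·tanφ'] / Σ W_i sinα_i, with Δl_i = b_i / cosα_i.
Slice 1: Δl = 2.4/cos(-13.0°) = 2.463 m; N'_1 = 49·cos(-13.0°) − 9·2.463 = 25.6; c'Δl = 6.90; W sinα = -11.0
Slice 2: Δl = 2.0/cos0.1° = 2.000 m; N'_2 = 100·cos0.1° − 23·2.000 = 54.0; c'Δl = 5.60; W sinα = 0.2
Slice 3: Δl = 2.8/cos14.5° = 2.892 m; N'_3 = 134·cos14.5° − 18·2.892 = 77.7; c'Δl = 8.10; W sinα = 33.6
Slice 4: Δl = 3.0/cos33.5° = 3.598 m; N'_4 = 70·cos33.5° − 1·3.598 = 54.8; c'Δl = 10.07; W sinα = 38.6
Σc'Δl = 30.7 kN/m; ΣN' = 212.0 kN/m; ΣW sinα = 61.3 kN/m
Resisting = 30.7 + 212.0·tan23.3° = 30.7 + 91.3 = 122.0 kN/m
FS = 122.0 / 61.3 = 1.989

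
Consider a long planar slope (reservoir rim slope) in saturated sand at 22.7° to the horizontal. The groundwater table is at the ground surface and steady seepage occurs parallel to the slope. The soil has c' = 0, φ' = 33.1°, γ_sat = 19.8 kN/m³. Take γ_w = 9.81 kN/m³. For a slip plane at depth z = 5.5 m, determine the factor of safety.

With seepage parallel to the slope and the water table at the surface, the effective normal stress on the slip plane uses the buoyant unit weight γ' = γ_sat − γ_w while the driving shear stress uses γ_sat:
FS = [c' + γ' z cos²β tanφ'] / [γ_sat z sinβ cosβ]
(For c' = 0 this reduces to FS = (γ'/γ_sat)·tanφ'/tanβ.)
γ' = 19.8 − 9.81 = 9.99 kN/m³
Numerator = 0.0 + 9.99·5.5·cos²22.7°·tan33.1° = 0.0 + 9.99·5.5·0.8511·0.6519 = 30.484 kPa
Denominator = 19.8·5.5·sin22.7°·cos22.7° = 19.8·5.5·0.3859·0.9225 = 38.770 kPa
FS = 30.484 / 38.770 = 0.786

FS = 0.79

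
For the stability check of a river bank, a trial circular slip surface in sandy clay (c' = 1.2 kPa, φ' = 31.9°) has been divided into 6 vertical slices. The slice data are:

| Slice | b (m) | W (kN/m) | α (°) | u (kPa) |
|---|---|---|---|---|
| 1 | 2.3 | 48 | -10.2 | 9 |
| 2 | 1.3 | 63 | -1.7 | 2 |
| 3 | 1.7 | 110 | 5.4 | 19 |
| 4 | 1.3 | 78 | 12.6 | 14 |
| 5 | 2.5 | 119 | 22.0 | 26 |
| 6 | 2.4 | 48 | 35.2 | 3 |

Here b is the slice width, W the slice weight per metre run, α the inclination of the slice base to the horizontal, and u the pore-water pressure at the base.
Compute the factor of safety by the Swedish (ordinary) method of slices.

FS = 2.20

Ordinary method of slices: FS = Σ[c'·Δl_i + (W_i cosα_i − u_i·Δl_i)·tanφ'] / Σ W_i sinα_i, with Δl_i = b_i / cosα_i.
Slice 1: Δl = 2.3/cos(-10.2°) = 2.337 m; N'_1 = 48·cos(-10.2°) − 9·2.337 = 26.2; c'Δl = 2.80; W sinα = -8.5
Slice 2: Δl = 1.3/cos(-1.7°) = 1.301 m; N'_2 = 63·cos(-1.7°) − 2·1.301 = 60.4; c'Δl = 1.56; W sinα = -1.9
Slice 3: Δl = 1.7/cos5.4° = 1.708 m; N'_3 = 110·cos5.4° − 19·1.708 = 77.1; c'Δl = 2.05; W sinα = 10.4
Slice 4: Δl = 1.3/cos12.6° = 1.332 m; N'_4 = 78·cos12.6° − 14·1.332 = 57.5; c'Δl = 1.60; W sinα = 17.0
Slice 5: Δl = 2.5/cos22.0° = 2.696 m; N'_5 = 119·cos22.0° − 26·2.696 = 40.2; c'Δl = 3.24; W sinα = 44.6
Slice 6: Δl = 2.4/cos35.2° = 2.937 m; N'_6 = 48·cos35.2° − 3·2.937 = 30.4; c'Δl = 3.52; W sinα = 27.7
Σc'Δl = 14.8 kN/m; ΣN' = 291.8 kN/m; ΣW sinα = 89.2 kN/m
Resisting = 14.8 + 291.8·tan31.9° = 14.8 + 181.6 = 196.4 kN/m
FS = 196.4 / 89.2 = 2.200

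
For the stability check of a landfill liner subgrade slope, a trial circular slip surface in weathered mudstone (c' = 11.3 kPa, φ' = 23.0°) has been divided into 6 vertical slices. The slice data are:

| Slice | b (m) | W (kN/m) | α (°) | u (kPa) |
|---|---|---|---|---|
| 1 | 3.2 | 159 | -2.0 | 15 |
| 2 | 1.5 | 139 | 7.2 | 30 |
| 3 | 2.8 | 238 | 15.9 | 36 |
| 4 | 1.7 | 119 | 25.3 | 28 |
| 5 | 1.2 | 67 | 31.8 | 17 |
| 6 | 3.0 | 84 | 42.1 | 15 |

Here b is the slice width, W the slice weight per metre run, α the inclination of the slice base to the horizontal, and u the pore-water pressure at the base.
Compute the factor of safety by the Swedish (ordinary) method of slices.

Ordinary method of slices: FS = Σ[c'·Δl_i + (W_i cosα_i − u_i·Δl_i)·tanφ'] / Σ W_i sinα_i, with Δl_i = b_i / cosα_i.
Slice 1: Δl = 3.2/cos(-2.0°) = 3.202 m; N'_1 = 159·cos(-2.0°) − 15·3.202 = 110.9; c'Δl = 36.18; W sinα = -5.5
Slice 2: Δl = 1.5/cos7.2° = 1.512 m; N'_2 = 139·cos7.2° − 30·1.512 = 92.5; c'Δl = 17.08; W sinα = 17.4
Slice 3: Δl = 2.8/cos15.9° = 2.911 m; N'_3 = 238·cos15.9° − 36·2.911 = 124.1; c'Δl = 32.90; W sinα = 65.2
Slice 4: Δl = 1.7/cos25.3° = 1.880 m; N'_4 = 119·cos25.3° − 28·1.880 = 54.9; c'Δl = 21.25; W sinα = 50.9
Slice 5: Δl = 1.2/cos31.8° = 1.412 m; N'_5 = 67·cos31.8° − 17·1.412 = 32.9; c'Δl = 15.95; W sinα = 35.3
Slice 6: Δl = 3.0/cos42.1° = 4.043 m; N'_6 = 84·cos42.1° − 15·4.043 = 1.7; c'Δl = 45.69; W sinα = 56.3
Σc'Δl = 169.1 kN/m; ΣN' = 417.1 kN/m; ΣW sinα = 219.6 kN/m
Resisting = 169.1 + 417.1·tan23.0° = 169.1 + 177.0 = 346.1 kN/m
FS = 346.1 / 219.6 = 1.576

FS = 1.58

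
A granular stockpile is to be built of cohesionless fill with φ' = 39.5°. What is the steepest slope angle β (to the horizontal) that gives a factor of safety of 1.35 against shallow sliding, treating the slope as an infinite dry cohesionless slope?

β = 31.4°

For an infinite dry cohesionless slope FS = tanφ'/tanβ, so tanβ = tanφ' / FS.
tanβ = tan39.5° / 1.35 = 0.8243 / 1.35 = 0.6106
β = arctan(0.6106) = 31.41°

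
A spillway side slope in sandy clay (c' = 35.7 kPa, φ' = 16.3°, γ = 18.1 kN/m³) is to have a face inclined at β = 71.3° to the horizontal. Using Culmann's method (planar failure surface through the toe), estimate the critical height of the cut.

Culmann's analysis gives the critical failure plane at α_cr = (β + φ')/2 = (71.3 + 16.3)/2 = 43.8°, and the critical height
H_c = (4c'/γ) · sinβ cosφ' / [1 − cos(β − φ')]
    = (4·35.7/18.1) · sin71.3°·cos16.3° / [1 − cos(55.0°)]
    = 7.890 · 0.9472·0.9598 / [1 − 0.5736]
    = 7.890 · 0.9091 / 0.4264
    = 16.82 m

H_c = 16.82 m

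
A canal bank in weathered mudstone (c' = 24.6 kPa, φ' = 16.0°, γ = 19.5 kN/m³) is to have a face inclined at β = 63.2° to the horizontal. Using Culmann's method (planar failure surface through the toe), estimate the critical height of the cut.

H_c = 13.51 m

Culmann's analysis gives the critical failure plane at α_cr = (β + φ')/2 = (63.2 + 16.0)/2 = 39.6°, and the critical height
H_c = (4c'/γ) · sinβ cosφ' / [1 − cos(β − φ')]
    = (4·24.6/19.5) · sin63.2°·cos16.0° / [1 − cos(47.2°)]
    = 5.046 · 0.8926·0.9613 / [1 − 0.6794]
    = 5.046 · 0.8580 / 0.3206
    = 13.51 m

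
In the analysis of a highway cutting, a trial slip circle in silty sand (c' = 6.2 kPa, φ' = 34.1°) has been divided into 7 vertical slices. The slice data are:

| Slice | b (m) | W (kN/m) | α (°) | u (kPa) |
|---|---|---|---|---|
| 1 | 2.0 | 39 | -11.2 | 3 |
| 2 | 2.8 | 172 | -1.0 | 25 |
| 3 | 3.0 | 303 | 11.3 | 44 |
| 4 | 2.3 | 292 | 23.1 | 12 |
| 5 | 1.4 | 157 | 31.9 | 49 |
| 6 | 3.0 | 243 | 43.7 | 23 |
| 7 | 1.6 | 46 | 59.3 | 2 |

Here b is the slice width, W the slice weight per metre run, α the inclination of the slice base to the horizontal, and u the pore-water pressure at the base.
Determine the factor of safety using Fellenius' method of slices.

FS = 1.29

Ordinary method of slices: FS = Σ[c'·Δl_i + (W_i cosα_i − u_i·Δl_i)·tanφ'] / Σ W_i sinα_i, with Δl_i = b_i / cosα_i.
Slice 1: Δl = 2.0/cos(-11.2°) = 2.039 m; N'_1 = 39·cos(-11.2°) − 3·2.039 = 32.1; c'Δl = 12.64; W sinα = -7.6
Slice 2: Δl = 2.8/cos(-1.0°) = 2.800 m; N'_2 = 172·cos(-1.0°) − 25·2.800 = 102.0; c'Δl = 17.36; W sinα = -3.0
Slice 3: Δl = 3.0/cos11.3° = 3.059 m; N'_3 = 303·cos11.3° − 44·3.059 = 162.5; c'Δl = 18.97; W sinα = 59.4
Slice 4: Δl = 2.3/cos23.1° = 2.500 m; N'_4 = 292·cos23.1° − 12·2.500 = 238.6; c'Δl = 15.50; W sinα = 114.6
Slice 5: Δl = 1.4/cos31.9° = 1.649 m; N'_5 = 157·cos31.9° − 49·1.649 = 52.5; c'Δl = 10.22; W sinα = 83.0
Slice 6: Δl = 3.0/cos43.7° = 4.150 m; N'_6 = 243·cos43.7° − 23·4.150 = 80.2; c'Δl = 25.73; W sinα = 167.9
Slice 7: Δl = 1.6/cos59.3° = 3.134 m; N'_7 = 46·cos59.3° − 2·3.134 = 17.2; c'Δl = 19.43; W sinα = 39.6
Σc'Δl = 119.9 kN/m; ΣN' = 685.1 kN/m; ΣW sinα = 453.8 kN/m
Resisting = 119.9 + 685.1·tan34.1° = 119.9 + 463.9 = 583.7 kN/m
FS = 583.7 / 453.8 = 1.286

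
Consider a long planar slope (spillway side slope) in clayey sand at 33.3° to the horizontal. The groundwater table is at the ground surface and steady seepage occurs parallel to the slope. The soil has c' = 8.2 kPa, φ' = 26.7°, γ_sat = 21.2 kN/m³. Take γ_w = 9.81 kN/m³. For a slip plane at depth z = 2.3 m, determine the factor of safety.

FS = 0.78

With seepage parallel to the slope and the water table at the surface, the effective normal stress on the slip plane uses the buoyant unit weight γ' = γ_sat − γ_w while the driving shear stress uses γ_sat:
FS = [c' + γ' z cos²β tanφ'] / [γ_sat z sinβ cosβ]
γ' = 21.2 − 9.81 = 11.39 kN/m³
Numerator = 8.2 + 11.39·2.3·cos²33.3°·tan26.7° = 8.2 + 11.39·2.3·0.6986·0.5029 = 17.404 kPa
Denominator = 21.2·2.3·sin33.3°·cos33.3° = 21.2·2.3·0.5490·0.8358 = 22.375 kPa
FS = 17.404 / 22.375 = 0.778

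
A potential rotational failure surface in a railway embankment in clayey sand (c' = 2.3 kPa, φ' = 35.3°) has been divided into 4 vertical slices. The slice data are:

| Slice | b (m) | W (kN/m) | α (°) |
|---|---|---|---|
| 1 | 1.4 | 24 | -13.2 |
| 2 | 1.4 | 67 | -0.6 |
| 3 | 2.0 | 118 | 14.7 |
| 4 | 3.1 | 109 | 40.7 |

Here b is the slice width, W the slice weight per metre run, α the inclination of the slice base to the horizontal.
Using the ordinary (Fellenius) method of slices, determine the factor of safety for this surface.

Ordinary method of slices: FS = Σ[c'·Δl_i + (W_i cosα_i)·tanφ'] / Σ W_i sinα_i, with Δl_i = b_i / cosα_i.
Slice 1: Δl = 1.4/cos(-13.2°) = 1.438 m; N'_1 = 24·cos(-13.2°) = 23.4; c'Δl = 3.31; W sinα = -5.5
Slice 2: Δl = 1.4/cos(-0.6°) = 1.400 m; N'_2 = 67·cos(-0.6°) = 67.0; c'Δl = 3.22; W sinα = -0.7
Slice 3: Δl = 2.0/cos14.7° = 2.068 m; N'_3 = 118·cos14.7° = 114.1; c'Δl = 4.76; W sinα = 29.9
Slice 4: Δl = 3.1/cos40.7° = 4.089 m; N'_4 = 109·cos40.7° = 82.6; c'Δl = 9.40; W sinα = 71.1
Σc'Δl = 20.7 kN/m; ΣN' = 287.1 kN/m; ΣW sinα = 94.8 kN/m
Resisting = 20.7 + 287.1·tan35.3° = 20.7 + 203.3 = 224.0 kN/m
FS = 224.0 / 94.8 = 2.362

FS = 2.36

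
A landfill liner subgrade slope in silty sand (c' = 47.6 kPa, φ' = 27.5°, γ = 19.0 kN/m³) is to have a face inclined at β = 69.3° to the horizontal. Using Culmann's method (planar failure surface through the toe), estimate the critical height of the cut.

Culmann's analysis gives the critical failure plane at α_cr = (β + φ')/2 = (69.3 + 27.5)/2 = 48.4°, and the critical height
H_c = (4c'/γ) · sinβ cosφ' / [1 − cos(β − φ')]
    = (4·47.6/19.0) · sin69.3°·cos27.5° / [1 − cos(41.8°)]
    = 10.021 · 0.9354·0.8870 / [1 − 0.7455]
    = 10.021 · 0.8297 / 0.2545
    = 32.67 m

H_c = 32.67 m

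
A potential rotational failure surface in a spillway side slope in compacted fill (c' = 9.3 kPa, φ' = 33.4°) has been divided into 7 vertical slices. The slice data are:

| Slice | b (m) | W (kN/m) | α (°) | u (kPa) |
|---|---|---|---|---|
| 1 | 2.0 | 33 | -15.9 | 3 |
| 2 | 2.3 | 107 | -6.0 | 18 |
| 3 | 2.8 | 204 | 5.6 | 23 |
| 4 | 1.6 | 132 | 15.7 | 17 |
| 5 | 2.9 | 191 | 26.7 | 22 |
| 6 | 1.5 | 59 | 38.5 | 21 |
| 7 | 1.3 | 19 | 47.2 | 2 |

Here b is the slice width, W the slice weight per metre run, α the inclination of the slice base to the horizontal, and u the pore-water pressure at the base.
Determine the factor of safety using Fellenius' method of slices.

Ordinary method of slices: FS = Σ[c'·Δl_i + (W_i cosα_i − u_i·Δl_i)·tanφ'] / Σ W_i sinα_i, with Δl_i = b_i / cosα_i.
Slice 1: Δl = 2.0/cos(-15.9°) = 2.080 m; N'_1 = 33·cos(-15.9°) − 3·2.080 = 25.5; c'Δl = 19.34; W sinα = -9.0
Slice 2: Δl = 2.3/cos(-6.0°) = 2.313 m; N'_2 = 107·cos(-6.0°) − 18·2.313 = 64.8; c'Δl = 21.51; W sinα = -11.2
Slice 3: Δl = 2.8/cos5.6° = 2.813 m; N'_3 = 204·cos5.6° − 23·2.813 = 138.3; c'Δl = 26.16; W sinα = 19.9
Slice 4: Δl = 1.6/cos15.7° = 1.662 m; N'_4 = 132·cos15.7° − 17·1.662 = 98.8; c'Δl = 15.46; W sinα = 35.7
Slice 5: Δl = 2.9/cos26.7° = 3.246 m; N'_5 = 191·cos26.7° − 22·3.246 = 99.2; c'Δl = 30.19; W sinα = 85.8
Slice 6: Δl = 1.5/cos38.5° = 1.917 m; N'_6 = 59·cos38.5° − 21·1.917 = 5.9; c'Δl = 17.83; W sinα = 36.7
Slice 7: Δl = 1.3/cos47.2° = 1.913 m; N'_7 = 19·cos47.2° − 2·1.913 = 9.1; c'Δl = 17.79; W sinα = 13.9
Σc'Δl = 148.3 kN/m; ΣN' = 441.6 kN/m; ΣW sinα = 171.9 kN/m
Resisting = 148.3 + 441.6·tan33.4° = 148.3 + 291.2 = 439.5 kN/m
FS = 439.5 / 171.9 = 2.557

FS = 2.56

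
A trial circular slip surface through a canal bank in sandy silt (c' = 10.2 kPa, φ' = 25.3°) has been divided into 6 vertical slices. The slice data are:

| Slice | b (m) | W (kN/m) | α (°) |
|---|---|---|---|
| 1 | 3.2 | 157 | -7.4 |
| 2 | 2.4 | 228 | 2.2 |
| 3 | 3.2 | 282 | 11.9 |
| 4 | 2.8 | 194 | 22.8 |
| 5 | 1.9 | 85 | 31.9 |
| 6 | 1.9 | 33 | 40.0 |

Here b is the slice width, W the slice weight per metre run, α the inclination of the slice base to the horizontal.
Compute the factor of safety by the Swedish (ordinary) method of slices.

FS = 3.26

Ordinary method of slices: FS = Σ[c'·Δl_i + (W_i cosα_i)·tanφ'] / Σ W_i sinα_i, with Δl_i = b_i / cosα_i.
Slice 1: Δl = 3.2/cos(-7.4°) = 3.227 m; N'_1 = 157·cos(-7.4°) = 155.7; c'Δl = 32.91; W sinα = -20.2
Slice 2: Δl = 2.4/cos2.2° = 2.402 m; N'_2 = 228·cos2.2° = 227.8; c'Δl = 24.50; W sinα = 8.8
Slice 3: Δl = 3.2/cos11.9° = 3.270 m; N'_3 = 282·cos11.9° = 275.9; c'Δl = 33.36; W sinα = 58.1
Slice 4: Δl = 2.8/cos22.8° = 3.037 m; N'_4 = 194·cos22.8° = 178.8; c'Δl = 30.98; W sinα = 75.2
Slice 5: Δl = 1.9/cos31.9° = 2.238 m; N'_5 = 85·cos31.9° = 72.2; c'Δl = 22.83; W sinα = 44.9
Slice 6: Δl = 1.9/cos40.0° = 2.480 m; N'_6 = 33·cos40.0° = 25.3; c'Δl = 25.30; W sinα = 21.2
Σc'Δl = 169.9 kN/m; ΣN' = 935.7 kN/m; ΣW sinα = 188.0 kN/m
Resisting = 169.9 + 935.7·tan25.3° = 169.9 + 442.3 = 612.2 kN/m
FS = 612.2 / 188.0 = 3.257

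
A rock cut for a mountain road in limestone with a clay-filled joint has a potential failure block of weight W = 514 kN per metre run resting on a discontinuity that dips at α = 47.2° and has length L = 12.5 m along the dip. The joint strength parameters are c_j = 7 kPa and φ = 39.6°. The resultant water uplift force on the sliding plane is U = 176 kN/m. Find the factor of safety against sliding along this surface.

FS = 0.61

Resolving the block weight along and normal to the plane and applying the Mohr–Coulomb strength on the joint:
N' = W cosα − U = 514·cos47.2° − 176 = 173.2 kN/m
Driving force T = W sinα = 514·sin47.2° = 377.1 kN/m
Resisting force R = c_j·L + N'·tanφ = 7·12.5 + 173.2·tan39.6° = 87.5 + 143.3 = 230.8 kN/m
FS = R / T = 230.8 / 377.1 = 0.612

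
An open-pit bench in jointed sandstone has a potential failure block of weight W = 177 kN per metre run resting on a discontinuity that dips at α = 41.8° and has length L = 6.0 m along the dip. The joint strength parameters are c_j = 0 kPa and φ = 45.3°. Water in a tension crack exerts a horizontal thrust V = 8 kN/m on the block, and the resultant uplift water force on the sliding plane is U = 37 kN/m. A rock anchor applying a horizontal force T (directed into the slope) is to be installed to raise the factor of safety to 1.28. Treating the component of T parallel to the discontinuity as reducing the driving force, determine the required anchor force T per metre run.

T = 42 kN/m

Resolving forces along and normal to the sliding plane, with the horizontal anchor force T adding T·sinα to the effective normal force and T·cosα acting up the plane against the driving force:
FS = [c_jL + (W cosα − U − V sinα + T sinα) tanφ] / [W sinα + V cosα − T cosα]
Without the anchor: N' = 89.6 kN/m, driving T_d = 123.9 kN/m, resisting R = 0·6.0 + 89.6·tan45.3° = 90.6 kN/m, FS = 0.73.
Setting FS = 1.28 and solving for T:
1.28·(123.9 − T cos41.8°) = 90.6 + T sin41.8°·tan45.3°
T·(sin41.8°·tan45.3° + 1.28·cos41.8°) = 1.28·123.9 − 90.6
T·(0.6665·1.0105 + 1.28·0.7455) = 158.6 − 90.6 = 68.1
T·1.6278 = 68.1
T = 41.8 kN/m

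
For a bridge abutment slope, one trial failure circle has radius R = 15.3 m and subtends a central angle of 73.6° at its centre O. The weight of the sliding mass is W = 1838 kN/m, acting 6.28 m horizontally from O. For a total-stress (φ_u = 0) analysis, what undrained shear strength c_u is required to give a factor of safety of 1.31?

c_u = 50.3 kPa

FS = c_u·L_a·R / (W·d), so c_u = FS·W·d / (L_a·R).
Arc length L_a = R·θ = 15.3·(73.6°·π/180) = 15.3·1.2846 = 19.65 m
c_u = 1.31·1838·6.28 / (19.65·15.3) = 15120.9 / 300.70 = 50.28 kPa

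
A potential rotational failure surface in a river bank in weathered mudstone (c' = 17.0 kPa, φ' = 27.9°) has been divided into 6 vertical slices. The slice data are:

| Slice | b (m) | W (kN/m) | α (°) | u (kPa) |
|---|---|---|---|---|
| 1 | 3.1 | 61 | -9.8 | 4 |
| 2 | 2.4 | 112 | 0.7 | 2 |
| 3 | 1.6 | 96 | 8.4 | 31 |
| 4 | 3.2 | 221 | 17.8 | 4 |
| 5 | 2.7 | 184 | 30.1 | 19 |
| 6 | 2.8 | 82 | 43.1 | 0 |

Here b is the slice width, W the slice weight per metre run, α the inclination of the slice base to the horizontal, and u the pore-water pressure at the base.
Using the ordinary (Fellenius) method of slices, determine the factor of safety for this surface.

FS = 2.68

Ordinary method of slices: FS = Σ[c'·Δl_i + (W_i cosα_i − u_i·Δl_i)·tanφ'] / Σ W_i sinα_i, with Δl_i = b_i / cosα_i.
Slice 1: Δl = 3.1/cos(-9.8°) = 3.146 m; N'_1 = 61·cos(-9.8°) − 4·3.146 = 47.5; c'Δl = 53.48; W sinα = -10.4
Slice 2: Δl = 2.4/cos0.7° = 2.400 m; N'_2 = 112·cos0.7° − 2·2.400 = 107.2; c'Δl = 40.80; W sinα = 1.4
Slice 3: Δl = 1.6/cos8.4° = 1.617 m; N'_3 = 96·cos8.4° − 31·1.617 = 44.8; c'Δl = 27.49; W sinα = 14.0
Slice 4: Δl = 3.2/cos17.8° = 3.361 m; N'_4 = 221·cos17.8° − 4·3.361 = 197.0; c'Δl = 57.14; W sinα = 67.6
Slice 5: Δl = 2.7/cos30.1° = 3.121 m; N'_5 = 184·cos30.1° − 19·3.121 = 99.9; c'Δl = 53.05; W sinα = 92.3
Slice 6: Δl = 2.8/cos43.1° = 3.835 m; N'_6 = 82·cos43.1° − 0·3.835 = 59.9; c'Δl = 65.19; W sinα = 56.0
Σc'Δl = 297.2 kN/m; ΣN' = 556.3 kN/m; ΣW sinα = 220.9 kN/m
Resisting = 297.2 + 556.3·tan27.9° = 297.2 + 294.5 = 591.7 kN/m
FS = 591.7 / 220.9 = 2.679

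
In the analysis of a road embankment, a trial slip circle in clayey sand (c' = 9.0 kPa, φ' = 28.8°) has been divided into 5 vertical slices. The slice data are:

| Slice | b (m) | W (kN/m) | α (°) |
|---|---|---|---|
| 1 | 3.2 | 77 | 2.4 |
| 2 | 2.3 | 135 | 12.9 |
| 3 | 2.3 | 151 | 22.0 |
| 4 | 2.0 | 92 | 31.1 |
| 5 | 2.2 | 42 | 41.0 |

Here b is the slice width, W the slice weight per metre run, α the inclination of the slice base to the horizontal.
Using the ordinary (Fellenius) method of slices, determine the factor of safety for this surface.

FS = 2.25

Ordinary method of slices: FS = Σ[c'·Δl_i + (W_i cosα_i)·tanφ'] / Σ W_i sinα_i, with Δl_i = b_i / cosα_i.
Slice 1: Δl = 3.2/cos2.4° = 3.203 m; N'_1 = 77·cos2.4° = 76.9; c'Δl = 28.83; W sinα = 3.2
Slice 2: Δl = 2.3/cos12.9° = 2.360 m; N'_2 = 135·cos12.9° = 131.6; c'Δl = 21.24; W sinα = 30.1
Slice 3: Δl = 2.3/cos22.0° = 2.481 m; N'_3 = 151·cos22.0° = 140.0; c'Δl = 22.33; W sinα = 56.6
Slice 4: Δl = 2.0/cos31.1° = 2.336 m; N'_4 = 92·cos31.1° = 78.8; c'Δl = 21.02; W sinα = 47.5
Slice 5: Δl = 2.2/cos41.0° = 2.915 m; N'_5 = 42·cos41.0° = 31.7; c'Δl = 26.24; W sinα = 27.6
Σc'Δl = 119.6 kN/m; ΣN' = 459.0 kN/m; ΣW sinα = 165.0 kN/m
Resisting = 119.6 + 459.0·tan28.8° = 119.6 + 252.3 = 372.0 kN/m
FS = 372.0 / 165.0 = 2.254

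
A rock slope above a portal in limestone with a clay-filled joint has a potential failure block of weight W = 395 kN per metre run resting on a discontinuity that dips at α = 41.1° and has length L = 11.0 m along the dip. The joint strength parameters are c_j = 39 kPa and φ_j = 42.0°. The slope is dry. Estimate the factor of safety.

FS = 2.68

Resolving the block weight along and normal to the plane and applying the Mohr–Coulomb strength on the joint:
N' = W cosα = 395·cos41.1° = 297.7 kN/m
Driving force T = W sinα = 395·sin41.1° = 259.7 kN/m
Resisting force R = c_j·L + N'·tanφ_j = 39·11.0 + 297.7·tan42.0° = 429.0 + 268.0 = 697.0 kN/m
FS = R / T = 697.0 / 259.7 = 2.684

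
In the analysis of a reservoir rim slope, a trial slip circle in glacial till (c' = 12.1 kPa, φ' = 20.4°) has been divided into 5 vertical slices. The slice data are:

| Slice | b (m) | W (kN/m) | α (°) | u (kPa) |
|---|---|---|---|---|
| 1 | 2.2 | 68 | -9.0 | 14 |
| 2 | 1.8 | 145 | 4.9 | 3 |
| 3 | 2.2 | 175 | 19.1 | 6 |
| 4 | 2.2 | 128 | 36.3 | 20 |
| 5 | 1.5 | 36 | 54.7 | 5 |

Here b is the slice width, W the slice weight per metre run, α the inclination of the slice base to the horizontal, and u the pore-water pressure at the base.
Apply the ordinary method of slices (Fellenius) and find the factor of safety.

Ordinary method of slices: FS = Σ[c'·Δl_i + (W_i cosα_i − u_i·Δl_i)·tanφ'] / Σ W_i sinα_i, with Δl_i = b_i / cosα_i.
Slice 1: Δl = 2.2/cos(-9.0°) = 2.227 m; N'_1 = 68·cos(-9.0°) − 14·2.227 = 36.0; c'Δl = 26.95; W sinα = -10.6
Slice 2: Δl = 1.8/cos4.9° = 1.807 m; N'_2 = 145·cos4.9° − 3·1.807 = 139.1; c'Δl = 21.86; W sinα = 12.4
Slice 3: Δl = 2.2/cos19.1° = 2.328 m; N'_3 = 175·cos19.1° − 6·2.328 = 151.4; c'Δl = 28.17; W sinα = 57.3
Slice 4: Δl = 2.2/cos36.3° = 2.730 m; N'_4 = 128·cos36.3° − 20·2.730 = 48.6; c'Δl = 33.03; W sinα = 75.8
Slice 5: Δl = 1.5/cos54.7° = 2.596 m; N'_5 = 36·cos54.7° − 5·2.596 = 7.8; c'Δl = 31.41; W sinα = 29.4
Σc'Δl = 141.4 kN/m; ΣN' = 382.8 kN/m; ΣW sinα = 164.2 kN/m
Resisting = 141.4 + 382.8·tan20.4° = 141.4 + 142.4 = 283.8 kN/m
FS = 283.8 / 164.2 = 1.729

FS = 1.73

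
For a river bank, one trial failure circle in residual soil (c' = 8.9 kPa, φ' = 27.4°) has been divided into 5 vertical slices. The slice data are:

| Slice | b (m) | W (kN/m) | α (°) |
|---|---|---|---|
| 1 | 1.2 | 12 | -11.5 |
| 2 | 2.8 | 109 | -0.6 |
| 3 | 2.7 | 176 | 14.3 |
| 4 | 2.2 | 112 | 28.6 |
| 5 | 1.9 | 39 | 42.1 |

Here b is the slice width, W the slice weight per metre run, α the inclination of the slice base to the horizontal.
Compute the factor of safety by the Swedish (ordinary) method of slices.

FS = 2.70

Ordinary method of slices: FS = Σ[c'·Δl_i + (W_i cosα_i)·tanφ'] / Σ W_i sinα_i, with Δl_i = b_i / cosα_i.
Slice 1: Δl = 1.2/cos(-11.5°) = 1.225 m; N'_1 = 12·cos(-11.5°) = 11.8; c'Δl = 10.90; W sinα = -2.4
Slice 2: Δl = 2.8/cos(-0.6°) = 2.800 m; N'_2 = 109·cos(-0.6°) = 109.0; c'Δl = 24.92; W sinα = -1.1
Slice 3: Δl = 2.7/cos14.3° = 2.786 m; N'_3 = 176·cos14.3° = 170.5; c'Δl = 24.80; W sinα = 43.5
Slice 4: Δl = 2.2/cos28.6° = 2.506 m; N'_4 = 112·cos28.6° = 98.3; c'Δl = 22.30; W sinα = 53.6
Slice 5: Δl = 1.9/cos42.1° = 2.561 m; N'_5 = 39·cos42.1° = 28.9; c'Δl = 22.79; W sinα = 26.1
Σc'Δl = 105.7 kN/m; ΣN' = 418.6 kN/m; ΣW sinα = 119.7 kN/m
Resisting = 105.7 + 418.6·tan27.4° = 105.7 + 217.0 = 322.7 kN/m
FS = 322.7 / 119.7 = 2.696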